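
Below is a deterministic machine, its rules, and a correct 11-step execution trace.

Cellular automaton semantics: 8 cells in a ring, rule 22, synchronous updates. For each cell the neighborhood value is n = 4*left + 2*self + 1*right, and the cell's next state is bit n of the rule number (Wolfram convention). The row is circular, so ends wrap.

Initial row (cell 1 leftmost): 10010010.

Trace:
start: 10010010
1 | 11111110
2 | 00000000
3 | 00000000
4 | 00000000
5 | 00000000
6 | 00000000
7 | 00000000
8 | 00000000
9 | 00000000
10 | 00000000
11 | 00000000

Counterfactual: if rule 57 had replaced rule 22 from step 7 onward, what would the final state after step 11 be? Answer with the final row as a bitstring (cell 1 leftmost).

11111111

(re-executing steps 7..11 under rule 57; state before step 7: 00000000)
7 | 11111111
8 | 00000000
9 | 11111111
10 | 00000000
11 | 11111111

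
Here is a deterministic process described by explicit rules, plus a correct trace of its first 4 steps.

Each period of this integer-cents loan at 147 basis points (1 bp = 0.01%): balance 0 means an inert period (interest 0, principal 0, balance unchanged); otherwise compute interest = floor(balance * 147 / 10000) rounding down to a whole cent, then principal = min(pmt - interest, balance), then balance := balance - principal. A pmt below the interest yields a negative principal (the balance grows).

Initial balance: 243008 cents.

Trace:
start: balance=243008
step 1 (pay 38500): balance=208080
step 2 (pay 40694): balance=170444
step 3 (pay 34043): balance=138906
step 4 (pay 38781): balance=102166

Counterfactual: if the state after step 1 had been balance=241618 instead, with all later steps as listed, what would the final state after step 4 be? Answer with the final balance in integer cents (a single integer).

state after step 1 := balance=241618
step 2 (pay 40694): balance=204475
step 3 (pay 34043): balance=173437
step 4 (pay 38781): balance=137205

137205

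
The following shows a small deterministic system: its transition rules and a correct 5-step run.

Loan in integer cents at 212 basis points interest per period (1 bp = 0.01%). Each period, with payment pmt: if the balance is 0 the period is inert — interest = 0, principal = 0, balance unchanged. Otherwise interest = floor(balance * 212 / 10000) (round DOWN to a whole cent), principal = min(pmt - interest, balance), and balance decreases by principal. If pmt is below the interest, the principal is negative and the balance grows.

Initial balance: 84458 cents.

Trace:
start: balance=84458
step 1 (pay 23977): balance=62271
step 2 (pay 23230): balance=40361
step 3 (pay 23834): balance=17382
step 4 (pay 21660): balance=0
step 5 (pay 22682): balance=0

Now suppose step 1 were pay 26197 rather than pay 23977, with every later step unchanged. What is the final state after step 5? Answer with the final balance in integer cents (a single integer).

(re-executing from step 1 with the substitution; state before step 1: balance=84458)
step 1 (pay 26197): balance=60051
step 2 (pay 23230): balance=38094
step 3 (pay 23834): balance=15067
step 4 (pay 21660): balance=0
step 5 (pay 22682): balance=0

0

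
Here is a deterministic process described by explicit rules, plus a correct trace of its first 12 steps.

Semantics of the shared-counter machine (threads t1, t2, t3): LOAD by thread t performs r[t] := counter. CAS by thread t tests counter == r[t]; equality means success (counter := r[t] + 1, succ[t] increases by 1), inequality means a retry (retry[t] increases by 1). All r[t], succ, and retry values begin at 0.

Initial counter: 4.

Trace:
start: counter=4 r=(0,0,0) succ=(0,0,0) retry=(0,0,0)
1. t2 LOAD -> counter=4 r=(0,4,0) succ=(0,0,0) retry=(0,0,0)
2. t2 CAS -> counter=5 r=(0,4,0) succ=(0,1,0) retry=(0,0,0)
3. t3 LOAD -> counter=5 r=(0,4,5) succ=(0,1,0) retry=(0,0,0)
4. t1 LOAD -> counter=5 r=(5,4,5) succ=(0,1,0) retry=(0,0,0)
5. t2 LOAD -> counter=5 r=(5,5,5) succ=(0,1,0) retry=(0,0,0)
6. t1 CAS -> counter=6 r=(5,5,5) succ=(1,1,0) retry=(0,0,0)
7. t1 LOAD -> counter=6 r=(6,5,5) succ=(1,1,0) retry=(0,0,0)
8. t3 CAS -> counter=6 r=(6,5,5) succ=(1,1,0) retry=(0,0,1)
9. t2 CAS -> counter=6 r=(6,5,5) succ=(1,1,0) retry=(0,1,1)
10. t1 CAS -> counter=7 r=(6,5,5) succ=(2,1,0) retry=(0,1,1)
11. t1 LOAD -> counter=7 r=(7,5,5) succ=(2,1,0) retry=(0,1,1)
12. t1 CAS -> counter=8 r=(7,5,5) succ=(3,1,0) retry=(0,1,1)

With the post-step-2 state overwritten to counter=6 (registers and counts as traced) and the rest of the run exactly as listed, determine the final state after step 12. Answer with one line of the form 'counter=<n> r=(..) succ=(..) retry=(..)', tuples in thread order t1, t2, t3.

counter=9 r=(8,6,6) succ=(3,1,0) retry=(0,1,1)

state after step 2 := counter=6 r=(0,4,0) succ=(0,1,0) retry=(0,0,0)
3. t3 LOAD -> counter=6 r=(0,4,6) succ=(0,1,0) retry=(0,0,0)
4. t1 LOAD -> counter=6 r=(6,4,6) succ=(0,1,0) retry=(0,0,0)
5. t2 LOAD -> counter=6 r=(6,6,6) succ=(0,1,0) retry=(0,0,0)
6. t1 CAS -> counter=7 r=(6,6,6) succ=(1,1,0) retry=(0,0,0)
7. t1 LOAD -> counter=7 r=(7,6,6) succ=(1,1,0) retry=(0,0,0)
8. t3 CAS -> counter=7 r=(7,6,6) succ=(1,1,0) retry=(0,0,1)
9. t2 CAS -> counter=7 r=(7,6,6) succ=(1,1,0) retry=(0,1,1)
10. t1 CAS -> counter=8 r=(7,6,6) succ=(2,1,0) retry=(0,1,1)
11. t1 LOAD -> counter=8 r=(8,6,6) succ=(2,1,0) retry=(0,1,1)
12. t1 CAS -> counter=9 r=(8,6,6) succ=(3,1,0) retry=(0,1,1)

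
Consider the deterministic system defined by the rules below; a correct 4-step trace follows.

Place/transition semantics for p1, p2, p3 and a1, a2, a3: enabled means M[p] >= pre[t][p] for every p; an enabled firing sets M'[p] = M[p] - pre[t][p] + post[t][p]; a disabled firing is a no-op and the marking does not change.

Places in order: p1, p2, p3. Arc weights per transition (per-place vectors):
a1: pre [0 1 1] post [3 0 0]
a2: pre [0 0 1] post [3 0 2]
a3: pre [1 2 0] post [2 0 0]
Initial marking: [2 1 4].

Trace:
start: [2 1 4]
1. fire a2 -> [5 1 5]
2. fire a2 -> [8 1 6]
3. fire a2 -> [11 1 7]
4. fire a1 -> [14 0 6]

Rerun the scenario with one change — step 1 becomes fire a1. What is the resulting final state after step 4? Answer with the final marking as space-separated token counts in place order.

(re-executing from step 1 with the substitution; state before step 1: [2 1 4])
1. fire a1 -> [5 0 3]
2. fire a2 -> [8 0 4]
3. fire a2 -> [11 0 5]
4. fire a1 -> [11 0 5]

11 0 5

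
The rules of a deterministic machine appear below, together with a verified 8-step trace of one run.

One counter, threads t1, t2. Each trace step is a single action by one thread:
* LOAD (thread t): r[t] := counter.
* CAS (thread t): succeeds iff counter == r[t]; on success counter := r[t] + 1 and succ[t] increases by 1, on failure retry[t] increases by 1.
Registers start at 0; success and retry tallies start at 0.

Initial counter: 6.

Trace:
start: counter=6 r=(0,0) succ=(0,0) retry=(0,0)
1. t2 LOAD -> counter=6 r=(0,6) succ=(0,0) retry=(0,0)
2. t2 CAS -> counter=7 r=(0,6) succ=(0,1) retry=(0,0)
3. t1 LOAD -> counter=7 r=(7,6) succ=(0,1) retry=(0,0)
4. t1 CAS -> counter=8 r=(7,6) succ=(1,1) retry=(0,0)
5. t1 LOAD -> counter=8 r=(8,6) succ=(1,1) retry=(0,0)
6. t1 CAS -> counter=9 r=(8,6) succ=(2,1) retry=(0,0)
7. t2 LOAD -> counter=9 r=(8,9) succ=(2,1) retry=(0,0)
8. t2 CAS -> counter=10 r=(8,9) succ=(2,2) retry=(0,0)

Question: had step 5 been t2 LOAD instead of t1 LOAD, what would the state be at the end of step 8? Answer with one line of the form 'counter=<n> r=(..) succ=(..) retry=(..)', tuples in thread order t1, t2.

counter=9 r=(7,8) succ=(1,2) retry=(1,0)

(re-executing from step 5 with the substitution; state before step 5: counter=8 r=(7,6) succ=(1,1) retry=(0,0))
5. t2 LOAD -> counter=8 r=(7,8) succ=(1,1) retry=(0,0)
6. t1 CAS -> counter=8 r=(7,8) succ=(1,1) retry=(1,0)
7. t2 LOAD -> counter=8 r=(7,8) succ=(1,1) retry=(1,0)
8. t2 CAS -> counter=9 r=(7,8) succ=(1,2) retry=(1,0)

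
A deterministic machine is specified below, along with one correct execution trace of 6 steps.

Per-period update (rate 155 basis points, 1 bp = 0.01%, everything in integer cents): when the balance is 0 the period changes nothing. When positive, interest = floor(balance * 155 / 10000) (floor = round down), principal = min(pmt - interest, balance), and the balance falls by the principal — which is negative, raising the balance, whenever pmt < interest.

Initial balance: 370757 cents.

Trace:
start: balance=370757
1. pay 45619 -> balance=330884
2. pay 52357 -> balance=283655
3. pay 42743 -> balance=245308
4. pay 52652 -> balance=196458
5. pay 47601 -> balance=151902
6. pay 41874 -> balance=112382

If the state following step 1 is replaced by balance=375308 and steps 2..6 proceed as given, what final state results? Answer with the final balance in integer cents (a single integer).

state after step 1 := balance=375308
2. pay 52357 -> balance=328768
3. pay 42743 -> balance=291120
4. pay 52652 -> balance=242980
5. pay 47601 -> balance=199145
6. pay 41874 -> balance=160357

160357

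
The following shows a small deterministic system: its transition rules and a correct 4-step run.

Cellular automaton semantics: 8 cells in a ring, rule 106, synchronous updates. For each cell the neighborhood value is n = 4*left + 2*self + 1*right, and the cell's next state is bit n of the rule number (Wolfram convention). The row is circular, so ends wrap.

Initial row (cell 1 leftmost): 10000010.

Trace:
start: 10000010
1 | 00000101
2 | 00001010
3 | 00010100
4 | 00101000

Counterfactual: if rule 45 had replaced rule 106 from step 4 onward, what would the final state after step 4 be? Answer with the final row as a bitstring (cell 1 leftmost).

11011101

(re-executing step 4 under rule 45; state before step 4: 00010100)
4 | 11011101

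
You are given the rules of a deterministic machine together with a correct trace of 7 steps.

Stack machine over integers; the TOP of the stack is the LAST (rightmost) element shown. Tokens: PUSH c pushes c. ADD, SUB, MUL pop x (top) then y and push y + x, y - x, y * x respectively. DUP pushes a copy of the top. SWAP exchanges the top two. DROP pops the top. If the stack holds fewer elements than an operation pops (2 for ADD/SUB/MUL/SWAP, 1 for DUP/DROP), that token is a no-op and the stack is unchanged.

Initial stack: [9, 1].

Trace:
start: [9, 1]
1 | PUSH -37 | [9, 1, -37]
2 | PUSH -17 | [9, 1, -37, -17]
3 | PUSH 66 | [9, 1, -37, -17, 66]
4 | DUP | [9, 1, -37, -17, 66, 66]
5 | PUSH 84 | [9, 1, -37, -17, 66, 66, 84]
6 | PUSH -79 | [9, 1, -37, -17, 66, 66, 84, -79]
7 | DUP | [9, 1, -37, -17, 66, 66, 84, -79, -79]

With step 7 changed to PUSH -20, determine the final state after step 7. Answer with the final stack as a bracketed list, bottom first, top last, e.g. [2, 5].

(re-executing from step 7 with the substitution; state before step 7: [9, 1, -37, -17, 66, 66, 84, -79])
7 | PUSH -20 | [9, 1, -37, -17, 66, 66, 84, -79, -20]

[9, 1, -37, -17, 66, 66, 84, -79, -20]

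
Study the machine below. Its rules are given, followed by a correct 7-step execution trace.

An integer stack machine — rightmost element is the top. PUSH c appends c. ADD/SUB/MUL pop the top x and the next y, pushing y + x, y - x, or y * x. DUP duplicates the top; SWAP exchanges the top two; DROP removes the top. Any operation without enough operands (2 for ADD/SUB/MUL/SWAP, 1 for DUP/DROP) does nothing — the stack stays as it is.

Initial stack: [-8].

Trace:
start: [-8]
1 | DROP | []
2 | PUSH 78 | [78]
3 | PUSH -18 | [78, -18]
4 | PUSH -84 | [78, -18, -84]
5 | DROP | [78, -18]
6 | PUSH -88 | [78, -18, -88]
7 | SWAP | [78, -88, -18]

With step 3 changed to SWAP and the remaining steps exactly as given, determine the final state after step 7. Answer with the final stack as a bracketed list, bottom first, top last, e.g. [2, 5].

(re-executing from step 3 with the substitution; state before step 3: [78])
3 | SWAP | [78]
4 | PUSH -84 | [78, -84]
5 | DROP | [78]
6 | PUSH -88 | [78, -88]
7 | SWAP | [-88, 78]

[-88, 78]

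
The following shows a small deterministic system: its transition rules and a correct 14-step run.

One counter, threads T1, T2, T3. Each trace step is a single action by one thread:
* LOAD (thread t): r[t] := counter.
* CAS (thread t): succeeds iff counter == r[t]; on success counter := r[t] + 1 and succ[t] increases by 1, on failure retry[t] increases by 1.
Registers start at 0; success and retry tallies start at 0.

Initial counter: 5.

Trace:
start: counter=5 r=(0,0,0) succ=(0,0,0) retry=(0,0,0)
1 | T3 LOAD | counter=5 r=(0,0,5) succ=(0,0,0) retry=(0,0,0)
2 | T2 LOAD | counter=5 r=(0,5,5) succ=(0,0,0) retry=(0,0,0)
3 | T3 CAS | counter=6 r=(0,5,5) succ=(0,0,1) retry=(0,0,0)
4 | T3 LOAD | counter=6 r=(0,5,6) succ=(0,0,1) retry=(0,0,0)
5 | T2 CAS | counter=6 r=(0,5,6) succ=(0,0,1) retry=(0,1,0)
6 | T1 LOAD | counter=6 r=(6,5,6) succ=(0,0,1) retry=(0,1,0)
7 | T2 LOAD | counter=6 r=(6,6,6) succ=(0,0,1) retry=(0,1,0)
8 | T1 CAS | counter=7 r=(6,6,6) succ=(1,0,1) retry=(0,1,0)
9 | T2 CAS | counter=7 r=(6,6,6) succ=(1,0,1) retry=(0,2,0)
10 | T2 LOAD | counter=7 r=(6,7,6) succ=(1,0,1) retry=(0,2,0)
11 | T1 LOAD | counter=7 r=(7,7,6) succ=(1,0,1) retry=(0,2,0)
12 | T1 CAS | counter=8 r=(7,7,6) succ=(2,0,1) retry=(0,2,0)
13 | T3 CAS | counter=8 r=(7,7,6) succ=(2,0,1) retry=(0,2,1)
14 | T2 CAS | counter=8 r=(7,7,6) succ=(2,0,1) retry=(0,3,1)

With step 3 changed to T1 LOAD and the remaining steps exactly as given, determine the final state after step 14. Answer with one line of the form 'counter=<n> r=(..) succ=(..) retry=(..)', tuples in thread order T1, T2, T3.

(re-executing from step 3 with the substitution; state before step 3: counter=5 r=(0,5,5) succ=(0,0,0) retry=(0,0,0))
3 | T1 LOAD | counter=5 r=(5,5,5) succ=(0,0,0) retry=(0,0,0)
4 | T3 LOAD | counter=5 r=(5,5,5) succ=(0,0,0) retry=(0,0,0)
5 | T2 CAS | counter=6 r=(5,5,5) succ=(0,1,0) retry=(0,0,0)
6 | T1 LOAD | counter=6 r=(6,5,5) succ=(0,1,0) retry=(0,0,0)
7 | T2 LOAD | counter=6 r=(6,6,5) succ=(0,1,0) retry=(0,0,0)
8 | T1 CAS | counter=7 r=(6,6,5) succ=(1,1,0) retry=(0,0,0)
9 | T2 CAS | counter=7 r=(6,6,5) succ=(1,1,0) retry=(0,1,0)
10 | T2 LOAD | counter=7 r=(6,7,5) succ=(1,1,0) retry=(0,1,0)
11 | T1 LOAD | counter=7 r=(7,7,5) succ=(1,1,0) retry=(0,1,0)
12 | T1 CAS | counter=8 r=(7,7,5) succ=(2,1,0) retry=(0,1,0)
13 | T3 CAS | counter=8 r=(7,7,5) succ=(2,1,0) retry=(0,1,1)
14 | T2 CAS | counter=8 r=(7,7,5) succ=(2,1,0) retry=(0,2,1)

counter=8 r=(7,7,5) succ=(2,1,0) retry=(0,2,1)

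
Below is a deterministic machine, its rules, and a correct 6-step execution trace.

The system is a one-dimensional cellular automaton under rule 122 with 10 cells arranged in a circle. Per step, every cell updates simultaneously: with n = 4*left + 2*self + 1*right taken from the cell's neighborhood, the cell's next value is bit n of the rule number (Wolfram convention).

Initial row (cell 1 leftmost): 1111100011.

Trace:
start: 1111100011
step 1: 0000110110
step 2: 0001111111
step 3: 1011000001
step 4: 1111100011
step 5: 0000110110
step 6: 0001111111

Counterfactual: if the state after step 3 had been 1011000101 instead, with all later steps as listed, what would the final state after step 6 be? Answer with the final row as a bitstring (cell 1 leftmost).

0001111111

state after step 3 := 1011000101
step 4: 1111101011
step 5: 0000110110
step 6: 0001111111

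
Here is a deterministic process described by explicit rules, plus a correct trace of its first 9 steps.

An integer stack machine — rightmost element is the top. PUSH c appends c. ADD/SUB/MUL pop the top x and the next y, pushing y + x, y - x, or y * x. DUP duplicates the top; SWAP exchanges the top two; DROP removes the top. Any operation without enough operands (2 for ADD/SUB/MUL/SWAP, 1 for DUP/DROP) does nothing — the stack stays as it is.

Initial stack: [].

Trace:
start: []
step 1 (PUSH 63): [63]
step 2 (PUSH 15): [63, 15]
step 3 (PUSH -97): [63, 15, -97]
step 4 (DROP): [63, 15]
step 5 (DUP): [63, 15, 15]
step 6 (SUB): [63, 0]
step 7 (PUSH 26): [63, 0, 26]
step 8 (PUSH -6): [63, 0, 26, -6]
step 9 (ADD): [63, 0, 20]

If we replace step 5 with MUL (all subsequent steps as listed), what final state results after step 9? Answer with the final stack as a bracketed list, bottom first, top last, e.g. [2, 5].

(re-executing from step 5 with the substitution; state before step 5: [63, 15])
step 5 (MUL): [945]
step 6 (SUB): [945]
step 7 (PUSH 26): [945, 26]
step 8 (PUSH -6): [945, 26, -6]
step 9 (ADD): [945, 20]

[945, 20]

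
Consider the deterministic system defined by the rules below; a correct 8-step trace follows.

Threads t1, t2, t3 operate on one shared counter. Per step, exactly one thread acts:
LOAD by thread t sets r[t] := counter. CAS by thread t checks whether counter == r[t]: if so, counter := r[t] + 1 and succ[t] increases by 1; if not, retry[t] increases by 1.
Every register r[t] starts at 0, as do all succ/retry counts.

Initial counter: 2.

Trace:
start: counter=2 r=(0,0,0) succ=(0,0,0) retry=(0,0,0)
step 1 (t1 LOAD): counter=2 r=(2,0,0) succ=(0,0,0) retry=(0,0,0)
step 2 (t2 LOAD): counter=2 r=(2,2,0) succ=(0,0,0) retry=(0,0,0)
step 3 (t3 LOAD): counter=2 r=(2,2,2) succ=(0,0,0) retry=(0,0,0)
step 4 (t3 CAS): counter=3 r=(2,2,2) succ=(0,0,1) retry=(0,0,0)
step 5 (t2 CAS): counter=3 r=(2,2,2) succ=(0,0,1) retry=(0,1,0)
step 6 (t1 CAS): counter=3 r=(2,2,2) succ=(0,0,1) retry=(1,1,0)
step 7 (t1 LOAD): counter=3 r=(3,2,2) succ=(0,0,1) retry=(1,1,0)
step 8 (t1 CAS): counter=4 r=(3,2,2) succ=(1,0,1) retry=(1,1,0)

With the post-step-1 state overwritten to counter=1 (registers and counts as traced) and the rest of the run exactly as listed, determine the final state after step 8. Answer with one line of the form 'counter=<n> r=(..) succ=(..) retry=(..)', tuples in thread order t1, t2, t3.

counter=4 r=(3,1,1) succ=(2,0,1) retry=(0,1,0)

state after step 1 := counter=1 r=(2,0,0) succ=(0,0,0) retry=(0,0,0)
step 2 (t2 LOAD): counter=1 r=(2,1,0) succ=(0,0,0) retry=(0,0,0)
step 3 (t3 LOAD): counter=1 r=(2,1,1) succ=(0,0,0) retry=(0,0,0)
step 4 (t3 CAS): counter=2 r=(2,1,1) succ=(0,0,1) retry=(0,0,0)
step 5 (t2 CAS): counter=2 r=(2,1,1) succ=(0,0,1) retry=(0,1,0)
step 6 (t1 CAS): counter=3 r=(2,1,1) succ=(1,0,1) retry=(0,1,0)
step 7 (t1 LOAD): counter=3 r=(3,1,1) succ=(1,0,1) retry=(0,1,0)
step 8 (t1 CAS): counter=4 r=(3,1,1) succ=(2,0,1) retry=(0,1,0)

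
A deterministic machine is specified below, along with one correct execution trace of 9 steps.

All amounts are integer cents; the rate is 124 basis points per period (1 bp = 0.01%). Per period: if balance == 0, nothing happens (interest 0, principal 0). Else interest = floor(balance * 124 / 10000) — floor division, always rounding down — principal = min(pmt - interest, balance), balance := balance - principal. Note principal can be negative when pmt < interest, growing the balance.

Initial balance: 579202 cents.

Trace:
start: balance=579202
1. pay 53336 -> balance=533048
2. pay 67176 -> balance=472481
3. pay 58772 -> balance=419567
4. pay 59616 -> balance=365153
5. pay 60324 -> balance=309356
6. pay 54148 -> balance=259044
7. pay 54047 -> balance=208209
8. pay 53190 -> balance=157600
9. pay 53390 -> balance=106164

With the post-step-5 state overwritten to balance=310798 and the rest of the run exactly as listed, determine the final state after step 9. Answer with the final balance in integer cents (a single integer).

107678

state after step 5 := balance=310798
6. pay 54148 -> balance=260503
7. pay 54047 -> balance=209686
8. pay 53190 -> balance=159096
9. pay 53390 -> balance=107678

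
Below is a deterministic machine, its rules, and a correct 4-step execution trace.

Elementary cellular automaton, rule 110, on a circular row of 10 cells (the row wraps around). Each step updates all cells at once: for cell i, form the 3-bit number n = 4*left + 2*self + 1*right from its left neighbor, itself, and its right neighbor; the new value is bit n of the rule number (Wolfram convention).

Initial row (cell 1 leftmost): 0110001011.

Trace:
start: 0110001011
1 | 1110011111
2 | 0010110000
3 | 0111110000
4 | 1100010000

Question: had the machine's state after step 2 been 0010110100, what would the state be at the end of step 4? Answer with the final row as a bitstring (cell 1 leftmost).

1100000100

state after step 2 := 0010110100
3 | 0111111100
4 | 1100000100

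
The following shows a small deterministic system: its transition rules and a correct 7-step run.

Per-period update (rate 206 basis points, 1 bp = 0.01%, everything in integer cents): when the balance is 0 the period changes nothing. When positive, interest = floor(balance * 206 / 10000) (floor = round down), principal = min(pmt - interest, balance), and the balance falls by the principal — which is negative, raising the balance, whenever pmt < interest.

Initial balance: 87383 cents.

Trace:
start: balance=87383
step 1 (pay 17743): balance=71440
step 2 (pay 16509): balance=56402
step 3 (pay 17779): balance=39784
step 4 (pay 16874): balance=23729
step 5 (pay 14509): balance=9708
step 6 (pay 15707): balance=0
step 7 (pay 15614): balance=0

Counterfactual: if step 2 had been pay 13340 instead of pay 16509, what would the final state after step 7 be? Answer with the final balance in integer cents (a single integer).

(re-executing from step 2 with the substitution; state before step 2: balance=71440)
step 2 (pay 13340): balance=59571
step 3 (pay 17779): balance=43019
step 4 (pay 16874): balance=27031
step 5 (pay 14509): balance=13078
step 6 (pay 15707): balance=0
step 7 (pay 15614): balance=0

0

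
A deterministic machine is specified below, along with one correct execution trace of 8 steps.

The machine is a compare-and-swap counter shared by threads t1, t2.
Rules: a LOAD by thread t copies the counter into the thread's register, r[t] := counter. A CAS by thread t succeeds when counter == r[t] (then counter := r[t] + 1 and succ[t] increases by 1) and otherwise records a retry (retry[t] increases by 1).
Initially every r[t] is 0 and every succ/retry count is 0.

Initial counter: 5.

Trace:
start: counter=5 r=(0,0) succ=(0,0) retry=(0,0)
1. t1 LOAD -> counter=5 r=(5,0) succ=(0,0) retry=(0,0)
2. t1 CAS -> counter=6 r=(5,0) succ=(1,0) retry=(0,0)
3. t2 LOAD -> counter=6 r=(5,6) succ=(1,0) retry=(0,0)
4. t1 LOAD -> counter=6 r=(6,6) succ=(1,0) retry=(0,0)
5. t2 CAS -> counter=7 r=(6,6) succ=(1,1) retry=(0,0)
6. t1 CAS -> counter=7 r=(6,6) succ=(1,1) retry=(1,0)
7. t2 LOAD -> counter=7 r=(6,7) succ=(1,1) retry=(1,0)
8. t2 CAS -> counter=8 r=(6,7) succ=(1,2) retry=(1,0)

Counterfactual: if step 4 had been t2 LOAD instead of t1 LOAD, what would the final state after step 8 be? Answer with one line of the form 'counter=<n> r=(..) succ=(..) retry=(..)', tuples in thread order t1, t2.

(re-executing from step 4 with the substitution; state before step 4: counter=6 r=(5,6) succ=(1,0) retry=(0,0))
4. t2 LOAD -> counter=6 r=(5,6) succ=(1,0) retry=(0,0)
5. t2 CAS -> counter=7 r=(5,6) succ=(1,1) retry=(0,0)
6. t1 CAS -> counter=7 r=(5,6) succ=(1,1) retry=(1,0)
7. t2 LOAD -> counter=7 r=(5,7) succ=(1,1) retry=(1,0)
8. t2 CAS -> counter=8 r=(5,7) succ=(1,2) retry=(1,0)

counter=8 r=(5,7) succ=(1,2) retry=(1,0)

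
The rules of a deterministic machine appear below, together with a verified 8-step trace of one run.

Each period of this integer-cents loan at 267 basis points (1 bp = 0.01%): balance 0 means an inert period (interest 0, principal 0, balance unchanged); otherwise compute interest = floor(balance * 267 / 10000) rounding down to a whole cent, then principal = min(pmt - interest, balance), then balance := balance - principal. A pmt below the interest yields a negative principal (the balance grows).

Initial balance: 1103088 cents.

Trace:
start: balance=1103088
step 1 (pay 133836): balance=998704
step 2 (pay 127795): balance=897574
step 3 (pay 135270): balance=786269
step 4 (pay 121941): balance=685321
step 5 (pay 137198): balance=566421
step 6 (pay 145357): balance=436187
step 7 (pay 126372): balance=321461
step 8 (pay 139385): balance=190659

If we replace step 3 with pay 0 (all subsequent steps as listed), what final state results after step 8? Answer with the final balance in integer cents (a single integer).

344977

(re-executing from step 3 with the substitution; state before step 3: balance=897574)
step 3 (pay 0): balance=921539
step 4 (pay 121941): balance=824203
step 5 (pay 137198): balance=709011
step 6 (pay 145357): balance=582584
step 7 (pay 126372): balance=471766
step 8 (pay 139385): balance=344977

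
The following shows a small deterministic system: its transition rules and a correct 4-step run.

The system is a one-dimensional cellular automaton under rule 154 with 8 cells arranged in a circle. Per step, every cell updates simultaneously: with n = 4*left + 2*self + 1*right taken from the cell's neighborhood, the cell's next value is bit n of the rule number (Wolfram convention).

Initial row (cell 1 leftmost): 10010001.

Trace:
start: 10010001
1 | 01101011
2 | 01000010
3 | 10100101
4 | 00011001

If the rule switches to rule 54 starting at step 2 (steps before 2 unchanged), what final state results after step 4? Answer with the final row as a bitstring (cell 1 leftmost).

(re-executing steps 2..4 under rule 54; state before step 2: 01101011)
2 | 10011100
3 | 11100011
4 | 00010100

00010100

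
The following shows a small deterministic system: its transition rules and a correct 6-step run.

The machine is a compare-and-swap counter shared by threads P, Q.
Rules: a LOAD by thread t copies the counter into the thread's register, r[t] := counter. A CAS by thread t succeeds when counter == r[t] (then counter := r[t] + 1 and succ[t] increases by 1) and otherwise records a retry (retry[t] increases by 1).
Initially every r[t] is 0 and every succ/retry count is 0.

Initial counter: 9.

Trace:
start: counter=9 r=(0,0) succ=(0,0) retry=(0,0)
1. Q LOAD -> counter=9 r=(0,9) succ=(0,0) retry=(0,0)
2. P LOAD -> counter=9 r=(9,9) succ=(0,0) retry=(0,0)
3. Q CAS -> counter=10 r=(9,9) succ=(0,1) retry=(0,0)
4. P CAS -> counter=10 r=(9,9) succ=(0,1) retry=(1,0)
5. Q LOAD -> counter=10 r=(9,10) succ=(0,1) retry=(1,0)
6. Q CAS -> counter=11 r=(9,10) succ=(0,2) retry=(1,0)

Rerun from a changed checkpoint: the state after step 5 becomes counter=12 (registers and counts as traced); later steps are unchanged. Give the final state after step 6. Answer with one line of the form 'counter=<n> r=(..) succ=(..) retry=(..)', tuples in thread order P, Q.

state after step 5 := counter=12 r=(9,10) succ=(0,1) retry=(1,0)
6. Q CAS -> counter=12 r=(9,10) succ=(0,1) retry=(1,1)

counter=12 r=(9,10) succ=(0,1) retry=(1,1)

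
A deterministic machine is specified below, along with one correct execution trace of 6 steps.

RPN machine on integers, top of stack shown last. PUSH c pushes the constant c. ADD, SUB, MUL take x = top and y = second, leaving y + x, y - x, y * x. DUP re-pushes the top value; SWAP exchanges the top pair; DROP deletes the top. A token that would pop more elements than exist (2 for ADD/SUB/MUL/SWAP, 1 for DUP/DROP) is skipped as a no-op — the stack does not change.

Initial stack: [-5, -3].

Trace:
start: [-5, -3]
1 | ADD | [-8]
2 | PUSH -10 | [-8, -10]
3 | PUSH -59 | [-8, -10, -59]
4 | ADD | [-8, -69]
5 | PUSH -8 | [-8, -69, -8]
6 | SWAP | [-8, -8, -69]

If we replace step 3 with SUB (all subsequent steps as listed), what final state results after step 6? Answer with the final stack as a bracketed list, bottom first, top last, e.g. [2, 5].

(re-executing from step 3 with the substitution; state before step 3: [-8, -10])
3 | SUB | [2]
4 | ADD | [2]
5 | PUSH -8 | [2, -8]
6 | SWAP | [-8, 2]

[-8, 2]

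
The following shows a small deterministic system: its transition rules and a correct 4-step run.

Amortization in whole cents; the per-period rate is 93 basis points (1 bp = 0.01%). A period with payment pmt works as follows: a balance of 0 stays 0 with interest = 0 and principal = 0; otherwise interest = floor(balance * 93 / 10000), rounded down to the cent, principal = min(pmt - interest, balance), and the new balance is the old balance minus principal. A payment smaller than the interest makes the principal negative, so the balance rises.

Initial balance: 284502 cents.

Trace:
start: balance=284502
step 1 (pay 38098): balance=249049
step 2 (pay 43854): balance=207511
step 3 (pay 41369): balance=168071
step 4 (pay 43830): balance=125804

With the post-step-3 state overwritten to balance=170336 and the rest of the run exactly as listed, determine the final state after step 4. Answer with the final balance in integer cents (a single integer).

128090

state after step 3 := balance=170336
step 4 (pay 43830): balance=128090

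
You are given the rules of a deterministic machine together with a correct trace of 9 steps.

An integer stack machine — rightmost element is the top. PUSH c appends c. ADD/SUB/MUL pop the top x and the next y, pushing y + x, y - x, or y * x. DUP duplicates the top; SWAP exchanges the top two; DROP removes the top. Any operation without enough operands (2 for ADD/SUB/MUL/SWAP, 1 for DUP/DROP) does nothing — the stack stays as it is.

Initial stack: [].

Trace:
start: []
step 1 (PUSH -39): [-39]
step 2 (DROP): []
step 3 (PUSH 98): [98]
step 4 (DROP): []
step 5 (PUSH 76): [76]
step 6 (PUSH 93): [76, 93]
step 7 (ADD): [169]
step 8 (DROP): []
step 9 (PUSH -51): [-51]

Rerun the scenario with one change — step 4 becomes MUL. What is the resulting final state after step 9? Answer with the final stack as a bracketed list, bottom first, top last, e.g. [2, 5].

(re-executing from step 4 with the substitution; state before step 4: [98])
step 4 (MUL): [98]
step 5 (PUSH 76): [98, 76]
step 6 (PUSH 93): [98, 76, 93]
step 7 (ADD): [98, 169]
step 8 (DROP): [98]
step 9 (PUSH -51): [98, -51]

[98, -51]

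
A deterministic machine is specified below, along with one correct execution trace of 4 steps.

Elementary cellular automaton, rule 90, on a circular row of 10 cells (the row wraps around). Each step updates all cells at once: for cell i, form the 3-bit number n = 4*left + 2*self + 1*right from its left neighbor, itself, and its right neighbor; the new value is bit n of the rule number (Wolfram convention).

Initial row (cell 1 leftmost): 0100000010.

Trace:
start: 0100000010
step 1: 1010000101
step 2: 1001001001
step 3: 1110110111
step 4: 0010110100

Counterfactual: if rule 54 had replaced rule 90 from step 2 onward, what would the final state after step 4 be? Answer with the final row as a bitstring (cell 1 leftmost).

0101001010

(re-executing steps 2..4 under rule 54; state before step 2: 1010000101)
step 2: 0111001110
step 3: 1000110001
step 4: 0101001010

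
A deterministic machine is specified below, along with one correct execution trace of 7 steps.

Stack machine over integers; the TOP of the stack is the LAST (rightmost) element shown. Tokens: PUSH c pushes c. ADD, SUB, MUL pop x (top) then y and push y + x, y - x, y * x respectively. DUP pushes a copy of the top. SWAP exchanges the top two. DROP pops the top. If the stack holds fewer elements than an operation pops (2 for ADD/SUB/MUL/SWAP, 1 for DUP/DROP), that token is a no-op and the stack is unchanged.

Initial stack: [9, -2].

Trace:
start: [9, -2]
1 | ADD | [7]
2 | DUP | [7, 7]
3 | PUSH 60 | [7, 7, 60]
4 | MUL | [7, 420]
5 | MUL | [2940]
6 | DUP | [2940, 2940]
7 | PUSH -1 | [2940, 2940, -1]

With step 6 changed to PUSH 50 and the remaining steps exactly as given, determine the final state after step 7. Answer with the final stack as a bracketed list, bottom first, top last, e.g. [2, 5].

[2940, 50, -1]

(re-executing from step 6 with the substitution; state before step 6: [2940])
6 | PUSH 50 | [2940, 50]
7 | PUSH -1 | [2940, 50, -1]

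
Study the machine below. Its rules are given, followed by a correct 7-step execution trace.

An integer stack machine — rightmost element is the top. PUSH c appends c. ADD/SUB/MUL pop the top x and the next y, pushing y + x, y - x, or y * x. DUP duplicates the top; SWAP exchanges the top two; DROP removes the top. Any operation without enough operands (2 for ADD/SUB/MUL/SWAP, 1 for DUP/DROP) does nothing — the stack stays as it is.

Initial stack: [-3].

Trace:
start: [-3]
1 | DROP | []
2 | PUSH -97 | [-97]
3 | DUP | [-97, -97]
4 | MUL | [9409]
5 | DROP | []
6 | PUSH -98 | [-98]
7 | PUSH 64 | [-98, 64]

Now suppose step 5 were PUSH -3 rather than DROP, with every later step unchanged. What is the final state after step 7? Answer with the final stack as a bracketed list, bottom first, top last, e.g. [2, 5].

[9409, -3, -98, 64]

(re-executing from step 5 with the substitution; state before step 5: [9409])
5 | PUSH -3 | [9409, -3]
6 | PUSH -98 | [9409, -3, -98]
7 | PUSH 64 | [9409, -3, -98, 64]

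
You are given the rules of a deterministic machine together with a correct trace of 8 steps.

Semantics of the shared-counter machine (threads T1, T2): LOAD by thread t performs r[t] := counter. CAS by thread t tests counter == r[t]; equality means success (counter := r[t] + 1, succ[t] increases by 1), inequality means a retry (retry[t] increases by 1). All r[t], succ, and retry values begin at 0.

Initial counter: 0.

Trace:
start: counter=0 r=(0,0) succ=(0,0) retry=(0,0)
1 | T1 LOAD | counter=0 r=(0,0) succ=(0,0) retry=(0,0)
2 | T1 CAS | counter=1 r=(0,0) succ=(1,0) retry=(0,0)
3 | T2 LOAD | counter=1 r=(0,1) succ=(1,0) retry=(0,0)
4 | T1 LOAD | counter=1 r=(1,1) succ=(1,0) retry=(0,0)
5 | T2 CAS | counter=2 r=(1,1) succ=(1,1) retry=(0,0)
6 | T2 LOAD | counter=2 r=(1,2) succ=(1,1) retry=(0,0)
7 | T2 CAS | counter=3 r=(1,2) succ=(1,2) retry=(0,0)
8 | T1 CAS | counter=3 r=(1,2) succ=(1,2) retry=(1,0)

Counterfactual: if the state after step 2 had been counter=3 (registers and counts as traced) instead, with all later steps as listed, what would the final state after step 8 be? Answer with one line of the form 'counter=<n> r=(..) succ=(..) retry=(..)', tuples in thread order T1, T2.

state after step 2 := counter=3 r=(0,0) succ=(1,0) retry=(0,0)
3 | T2 LOAD | counter=3 r=(0,3) succ=(1,0) retry=(0,0)
4 | T1 LOAD | counter=3 r=(3,3) succ=(1,0) retry=(0,0)
5 | T2 CAS | counter=4 r=(3,3) succ=(1,1) retry=(0,0)
6 | T2 LOAD | counter=4 r=(3,4) succ=(1,1) retry=(0,0)
7 | T2 CAS | counter=5 r=(3,4) succ=(1,2) retry=(0,0)
8 | T1 CAS | counter=5 r=(3,4) succ=(1,2) retry=(1,0)

counter=5 r=(3,4) succ=(1,2) retry=(1,0)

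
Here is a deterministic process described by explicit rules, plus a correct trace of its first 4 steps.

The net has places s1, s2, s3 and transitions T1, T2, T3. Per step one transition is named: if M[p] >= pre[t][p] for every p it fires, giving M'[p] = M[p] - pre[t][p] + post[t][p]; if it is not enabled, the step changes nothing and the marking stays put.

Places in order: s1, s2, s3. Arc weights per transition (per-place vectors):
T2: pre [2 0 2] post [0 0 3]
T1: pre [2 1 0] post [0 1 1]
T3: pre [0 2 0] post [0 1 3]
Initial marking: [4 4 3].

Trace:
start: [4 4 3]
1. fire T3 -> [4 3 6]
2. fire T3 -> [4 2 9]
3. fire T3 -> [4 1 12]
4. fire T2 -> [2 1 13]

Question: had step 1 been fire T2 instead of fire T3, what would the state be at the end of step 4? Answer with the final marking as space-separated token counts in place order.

0 2 11

(re-executing from step 1 with the substitution; state before step 1: [4 4 3])
1. fire T2 -> [2 4 4]
2. fire T3 -> [2 3 7]
3. fire T3 -> [2 2 10]
4. fire T2 -> [0 2 11]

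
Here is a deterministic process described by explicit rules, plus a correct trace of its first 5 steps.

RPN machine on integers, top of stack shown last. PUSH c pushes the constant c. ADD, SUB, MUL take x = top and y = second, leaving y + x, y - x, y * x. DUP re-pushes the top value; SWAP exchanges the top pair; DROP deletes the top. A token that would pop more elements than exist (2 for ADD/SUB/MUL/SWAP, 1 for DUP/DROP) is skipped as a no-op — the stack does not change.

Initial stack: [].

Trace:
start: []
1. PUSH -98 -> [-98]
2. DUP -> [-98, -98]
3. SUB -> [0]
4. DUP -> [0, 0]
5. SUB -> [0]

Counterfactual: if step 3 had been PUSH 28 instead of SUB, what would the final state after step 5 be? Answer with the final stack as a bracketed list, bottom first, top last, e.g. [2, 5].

[-98, -98, 0]

(re-executing from step 3 with the substitution; state before step 3: [-98, -98])
3. PUSH 28 -> [-98, -98, 28]
4. DUP -> [-98, -98, 28, 28]
5. SUB -> [-98, -98, 0]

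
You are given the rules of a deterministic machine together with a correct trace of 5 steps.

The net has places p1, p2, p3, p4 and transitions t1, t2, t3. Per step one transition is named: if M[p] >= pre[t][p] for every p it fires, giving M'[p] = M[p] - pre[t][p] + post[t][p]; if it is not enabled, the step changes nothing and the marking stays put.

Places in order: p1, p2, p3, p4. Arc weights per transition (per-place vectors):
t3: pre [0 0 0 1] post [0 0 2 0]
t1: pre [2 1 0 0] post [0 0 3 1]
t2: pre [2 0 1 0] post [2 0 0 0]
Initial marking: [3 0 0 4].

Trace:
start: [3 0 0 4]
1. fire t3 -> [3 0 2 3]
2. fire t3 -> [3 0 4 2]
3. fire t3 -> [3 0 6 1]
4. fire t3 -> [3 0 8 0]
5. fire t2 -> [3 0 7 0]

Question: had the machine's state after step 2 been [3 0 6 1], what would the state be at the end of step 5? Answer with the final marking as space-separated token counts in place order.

state after step 2 := [3 0 6 1]
3. fire t3 -> [3 0 8 0]
4. fire t3 -> [3 0 8 0]
5. fire t2 -> [3 0 7 0]

3 0 7 0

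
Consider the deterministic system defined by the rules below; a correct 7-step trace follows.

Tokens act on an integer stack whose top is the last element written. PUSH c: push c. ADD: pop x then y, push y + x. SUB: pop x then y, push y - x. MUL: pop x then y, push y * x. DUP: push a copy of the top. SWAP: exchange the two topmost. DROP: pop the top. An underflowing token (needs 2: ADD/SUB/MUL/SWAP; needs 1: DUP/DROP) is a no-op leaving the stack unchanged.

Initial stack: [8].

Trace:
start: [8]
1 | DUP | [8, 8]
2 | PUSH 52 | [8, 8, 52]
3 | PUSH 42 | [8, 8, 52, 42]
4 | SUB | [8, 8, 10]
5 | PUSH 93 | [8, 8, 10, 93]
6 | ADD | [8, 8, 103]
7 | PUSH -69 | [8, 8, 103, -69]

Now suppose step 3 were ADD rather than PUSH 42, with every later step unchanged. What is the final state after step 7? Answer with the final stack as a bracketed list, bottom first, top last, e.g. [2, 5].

[41, -69]

(re-executing from step 3 with the substitution; state before step 3: [8, 8, 52])
3 | ADD | [8, 60]
4 | SUB | [-52]
5 | PUSH 93 | [-52, 93]
6 | ADD | [41]
7 | PUSH -69 | [41, -69]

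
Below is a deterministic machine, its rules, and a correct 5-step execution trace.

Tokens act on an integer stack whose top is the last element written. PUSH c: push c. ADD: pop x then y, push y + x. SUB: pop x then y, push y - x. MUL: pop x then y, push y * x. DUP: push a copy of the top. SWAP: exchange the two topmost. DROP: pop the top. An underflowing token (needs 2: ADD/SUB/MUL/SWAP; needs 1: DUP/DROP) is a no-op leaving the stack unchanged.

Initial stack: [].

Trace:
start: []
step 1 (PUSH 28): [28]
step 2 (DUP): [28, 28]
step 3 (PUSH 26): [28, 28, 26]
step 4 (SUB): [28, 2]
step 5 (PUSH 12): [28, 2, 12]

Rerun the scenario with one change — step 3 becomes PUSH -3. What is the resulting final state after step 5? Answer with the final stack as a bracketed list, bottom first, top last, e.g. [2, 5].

[28, 31, 12]

(re-executing from step 3 with the substitution; state before step 3: [28, 28])
step 3 (PUSH -3): [28, 28, -3]
step 4 (SUB): [28, 31]
step 5 (PUSH 12): [28, 31, 12]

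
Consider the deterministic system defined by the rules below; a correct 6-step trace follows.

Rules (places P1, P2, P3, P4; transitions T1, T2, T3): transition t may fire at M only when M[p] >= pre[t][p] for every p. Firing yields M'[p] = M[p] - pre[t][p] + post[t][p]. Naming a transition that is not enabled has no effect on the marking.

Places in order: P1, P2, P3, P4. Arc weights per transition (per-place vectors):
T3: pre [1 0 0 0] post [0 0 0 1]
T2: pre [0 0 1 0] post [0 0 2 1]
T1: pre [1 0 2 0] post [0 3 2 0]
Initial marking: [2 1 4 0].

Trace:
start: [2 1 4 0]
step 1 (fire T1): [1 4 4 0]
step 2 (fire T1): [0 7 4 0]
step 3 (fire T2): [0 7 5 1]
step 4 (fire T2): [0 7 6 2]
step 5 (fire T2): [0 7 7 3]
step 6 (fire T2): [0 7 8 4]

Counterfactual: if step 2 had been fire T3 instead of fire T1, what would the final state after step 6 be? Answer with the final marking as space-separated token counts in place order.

(re-executing from step 2 with the substitution; state before step 2: [1 4 4 0])
step 2 (fire T3): [0 4 4 1]
step 3 (fire T2): [0 4 5 2]
step 4 (fire T2): [0 4 6 3]
step 5 (fire T2): [0 4 7 4]
step 6 (fire T2): [0 4 8 5]

0 4 8 5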